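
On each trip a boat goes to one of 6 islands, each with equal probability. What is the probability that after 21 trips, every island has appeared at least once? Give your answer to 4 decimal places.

0.8726

Let A_i be the event that island i is missing after 21 trips. By inclusion–exclusion on the A_i,
P(all seen) = Σ_{j=0}^{6} (-1)^j C(6,j)((6-j)/6)^21
= 1.00000 - 0.13042 + 0.00301 - 0.00001 + 0.00000 - 0.00000 + 0.00000
= 0.87258.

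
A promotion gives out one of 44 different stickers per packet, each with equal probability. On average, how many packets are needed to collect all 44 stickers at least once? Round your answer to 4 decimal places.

The wait to go from k to k+1 distinct stickers is geometric with mean 44/(44-k).
E[T] = 44/44 + 44/43 + 44/42 + ... + 44/2 + 44/1 = 44·H_{44}.
H_{44} = 4.37273, so E[T] = 192.39994.

192.3999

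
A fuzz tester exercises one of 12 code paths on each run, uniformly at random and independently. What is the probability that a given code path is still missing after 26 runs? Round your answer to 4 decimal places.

On each run the fixed code path fails to appear with probability 11/12.
P(still missing after 26) = (11/12)^26 = 0.10411.

0.1041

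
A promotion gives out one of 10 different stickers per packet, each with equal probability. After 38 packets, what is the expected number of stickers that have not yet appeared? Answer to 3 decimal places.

0.182

For each sticker, P(unseen after 38) = (9/10)^38 = 0.0182.
By linearity of expectation, E[unseen] = 10·(9/10)^38 = 0.1825.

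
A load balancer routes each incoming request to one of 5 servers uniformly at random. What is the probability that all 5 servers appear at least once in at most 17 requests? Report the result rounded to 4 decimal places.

Let A_i be the event that server i is missing after 17 requests. By inclusion–exclusion on the A_i,
P(all seen) = Σ_{j=0}^{5} (-1)^j C(5,j)((5-j)/5)^17
= 1.00000 - 0.11259 + 0.00169 - 0.00000 + 0.00000 - 0.00000
= 0.88910.

0.8891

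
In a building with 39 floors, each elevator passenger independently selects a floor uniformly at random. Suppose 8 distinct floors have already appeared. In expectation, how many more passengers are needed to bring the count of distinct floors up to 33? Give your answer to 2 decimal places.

From k distinct to k+1 distinct takes on average 39/(39-k) passengers.
Sum over k = 8,...,32: E = 39/31 + 39/30 + 39/29 + ... + 39/8 + 39/7 = 61.513.

61.51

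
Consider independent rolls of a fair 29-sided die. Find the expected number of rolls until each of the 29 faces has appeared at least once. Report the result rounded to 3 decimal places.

114.888

After k distinct faces have appeared, the next roll gives a new one with probability (29-k)/29, so the expected wait for the (k+1)-th is 29/(29-k).
E[T] = 29/29 + 29/28 + 29/27 + ... + 29/2 + 29/1 = 29·H_{29}.
H_{29} = 3.9617, so E[T] = 114.8880.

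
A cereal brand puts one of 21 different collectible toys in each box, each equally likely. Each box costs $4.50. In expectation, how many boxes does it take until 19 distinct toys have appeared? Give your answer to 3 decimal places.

Going from k to k+1 distinct takes a geometric number of boxes with mean 21/(21-k).
Sum over k = 0,...,18: E = 21/21 + 21/20 + 21/19 + ... + 21/4 + 21/3 = 45.0525.

45.053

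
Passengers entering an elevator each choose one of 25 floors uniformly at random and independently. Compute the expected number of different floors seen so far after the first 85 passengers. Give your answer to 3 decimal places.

24.222

For each floor, P(seen in 85 passengers) = 1 - (24/25)^85 = 0.9689.
By linearity of expectation, E[distinct seen] = 25·(1 - (24/25)^85) = 24.2220.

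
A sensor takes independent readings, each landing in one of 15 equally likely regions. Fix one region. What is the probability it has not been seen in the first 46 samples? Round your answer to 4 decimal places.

Each sample misses the fixed region with probability (15-1)/15 = 14/15, independently.
P(still missing after 46) = (14/15)^46 = 0.04185.

0.0418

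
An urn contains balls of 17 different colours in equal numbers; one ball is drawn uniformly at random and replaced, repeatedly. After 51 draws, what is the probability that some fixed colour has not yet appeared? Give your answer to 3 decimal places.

On each draw the fixed colour fails to appear with probability 16/17.
P(still missing after 51) = (16/17)^51 = 0.0454.

0.045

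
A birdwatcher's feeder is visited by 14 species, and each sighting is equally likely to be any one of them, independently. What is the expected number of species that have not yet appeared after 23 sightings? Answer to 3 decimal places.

2.546

For each species, P(unseen after 23) = (13/14)^23 = 0.1819.
By linearity of expectation, E[unseen] = 14·(13/14)^23 = 2.5461.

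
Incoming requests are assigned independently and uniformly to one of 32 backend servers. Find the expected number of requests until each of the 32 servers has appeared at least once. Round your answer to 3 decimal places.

129.872

Split into phases: going from k distinct to k+1 distinct takes on average 32/(32-k) requests.
E[T] = 32/32 + 32/31 + 32/30 + ... + 32/2 + 32/1 = 32·H_{32}.
H_{32} = 4.0585, so E[T] = 129.8718.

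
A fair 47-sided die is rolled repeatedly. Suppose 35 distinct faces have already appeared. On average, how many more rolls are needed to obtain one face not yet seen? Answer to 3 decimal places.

Each roll yields a new face with probability (47-35)/47 = 12/47, so the wait is geometric with mean 47/12.
E = 47/12 = 3.9167.

3.917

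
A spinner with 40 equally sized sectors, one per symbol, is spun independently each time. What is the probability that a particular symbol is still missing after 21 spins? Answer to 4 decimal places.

0.5876

Each spin misses the fixed symbol with probability (40-1)/40 = 39/40, independently.
P(still missing after 21) = (39/40)^21 = 0.58762.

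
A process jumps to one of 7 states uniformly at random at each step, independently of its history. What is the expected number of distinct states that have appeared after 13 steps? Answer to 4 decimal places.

For each state, P(seen in 13 steps) = 1 - (6/7)^13 = 0.86520.
By linearity of expectation, E[distinct seen] = 7·(1 - (6/7)^13) = 6.05640.

6.0564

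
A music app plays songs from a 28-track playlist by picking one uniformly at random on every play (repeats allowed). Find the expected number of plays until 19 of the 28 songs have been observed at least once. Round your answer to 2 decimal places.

30.75

Going from k to k+1 distinct takes a geometric number of plays with mean 28/(28-k).
Sum over k = 0,...,18: E = 28/28 + 28/27 + 28/26 + ... + 28/11 + 28/10 = 30.750.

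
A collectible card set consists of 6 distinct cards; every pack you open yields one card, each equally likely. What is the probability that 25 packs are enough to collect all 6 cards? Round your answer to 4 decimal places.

0.9377

By inclusion–exclusion over which cards are missing,
P(all seen) = Σ_{j=0}^{6} (-1)^j C(6,j)((6-j)/6)^25
= 1.00000 - 0.06290 + 0.00059 - 0.00000 + 0.00000 - 0.00000 + 0.00000
= 0.93770.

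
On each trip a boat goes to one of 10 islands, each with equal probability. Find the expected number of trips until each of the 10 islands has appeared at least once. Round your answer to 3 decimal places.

29.290

The wait to go from k to k+1 distinct islands is geometric with mean 10/(10-k).
E[T] = 10/10 + 10/9 + 10/8 + ... + 10/2 + 10/1 = 10·H_{10}.
H_{10} = 2.9290, so E[T] = 29.2897.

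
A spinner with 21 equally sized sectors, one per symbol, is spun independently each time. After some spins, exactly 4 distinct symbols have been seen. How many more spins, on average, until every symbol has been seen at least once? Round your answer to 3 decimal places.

With k distinct symbols already seen, the next new one takes an expected 21/(21-k) spins.
Sum over k = 4,...,20: E = 21/17 + 21/16 + 21/15 + ... + 21/2 + 21/1 = 72.2306.

72.231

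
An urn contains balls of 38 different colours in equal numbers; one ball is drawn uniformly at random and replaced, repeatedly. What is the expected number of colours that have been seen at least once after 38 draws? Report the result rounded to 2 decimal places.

For each colour, P(seen in 38 draws) = 1 - (37/38)^38 = 0.637.
By linearity of expectation, E[distinct seen] = 38·(1 - (37/38)^38) = 24.207.

24.21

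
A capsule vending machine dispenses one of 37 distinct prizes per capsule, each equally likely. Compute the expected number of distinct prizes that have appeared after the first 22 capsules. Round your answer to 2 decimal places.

For each prize, P(seen in 22 capsules) = 1 - (36/37)^22 = 0.453.
By linearity of expectation, E[distinct seen] = 37·(1 - (36/37)^22) = 16.750.

16.75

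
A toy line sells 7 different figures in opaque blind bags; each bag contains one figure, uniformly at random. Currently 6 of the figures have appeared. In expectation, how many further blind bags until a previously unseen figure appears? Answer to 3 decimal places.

7.000

The number of blind bags until the next new figure is geometric with success probability 1/7, so its mean is 7/1.
E = 7/1 = 7.0000.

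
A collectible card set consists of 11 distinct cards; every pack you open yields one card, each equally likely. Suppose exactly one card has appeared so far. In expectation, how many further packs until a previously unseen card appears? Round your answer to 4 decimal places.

1.1000

The number of packs until the next new card is geometric with success probability 10/11, so its mean is 11/10.
E = 11/10 = 1.10000.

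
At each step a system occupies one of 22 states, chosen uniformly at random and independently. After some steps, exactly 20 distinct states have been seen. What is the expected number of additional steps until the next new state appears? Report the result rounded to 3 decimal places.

Each step yields a new state with probability (22-20)/22 = 2/22, so the wait is geometric with mean 22/2.
E = 22/2 = 11.0000.

11.000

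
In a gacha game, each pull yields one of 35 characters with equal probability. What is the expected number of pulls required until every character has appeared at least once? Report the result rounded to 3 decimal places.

After k distinct characters have appeared, the next pull gives a new one with probability (35-k)/35, so the expected wait for the (k+1)-th is 35/(35-k).
E[T] = 35/35 + 35/34 + 35/33 + ... + 35/2 + 35/1 = 35·H_{35}.
H_{35} = 4.1468, so E[T] = 145.1373.

145.137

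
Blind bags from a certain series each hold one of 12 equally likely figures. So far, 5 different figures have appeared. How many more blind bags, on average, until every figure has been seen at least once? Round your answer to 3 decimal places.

31.114

With k distinct figures already seen, the next new one takes an expected 12/(12-k) blind bags.
Sum over k = 5,...,11: E = 12/7 + 12/6 + 12/5 + ... + 12/2 + 12/1 = 31.1143.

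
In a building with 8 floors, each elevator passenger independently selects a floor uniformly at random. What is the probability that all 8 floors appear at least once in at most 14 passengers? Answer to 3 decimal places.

0.192

Let A_i be the event that floor i is missing after 14 passengers. By inclusion–exclusion on the A_i,
P(all seen) = Σ_{j=0}^{8} (-1)^j C(8,j)((8-j)/8)^14
= 1.0000 - 1.2337 + 0.4989 - 0.0777 + 0.0043 - 0.0001 + 0.0000 - 0.0000 + 0.0000
= 0.1917.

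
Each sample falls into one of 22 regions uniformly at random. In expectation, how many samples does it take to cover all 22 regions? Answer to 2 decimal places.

81.20

Split into phases: going from k distinct to k+1 distinct takes on average 22/(22-k) samples.
E[T] = 22/22 + 22/21 + 22/20 + ... + 22/2 + 22/1 = 22·H_{22}.
H_{22} = 3.691, so E[T] = 81.198.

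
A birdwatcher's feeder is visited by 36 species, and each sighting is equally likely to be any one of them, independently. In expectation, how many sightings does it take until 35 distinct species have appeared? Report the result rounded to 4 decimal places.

114.2841

With k distinct species already seen, the next new one arrives after an expected 36/(36-k) sightings.
Sum over k = 0,...,34: E = 36/36 + 36/35 + 36/34 + ... + 36/3 + 36/2 = 114.28413.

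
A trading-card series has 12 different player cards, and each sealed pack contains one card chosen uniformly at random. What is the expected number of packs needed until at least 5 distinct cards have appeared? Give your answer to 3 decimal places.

6.124

With k distinct cards already seen, the next new one arrives after an expected 12/(12-k) packs.
Sum over k = 0,...,4: E = 12/12 + 12/11 + 12/10 + 12/9 + 12/8 = 6.1242.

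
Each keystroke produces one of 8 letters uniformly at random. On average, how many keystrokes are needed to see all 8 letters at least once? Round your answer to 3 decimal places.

The wait to go from k to k+1 distinct letters is geometric with mean 8/(8-k).
E[T] = 8/8 + 8/7 + 8/6 + ... + 8/2 + 8/1 = 8·H_{8}.
H_{8} = 2.7179, so E[T] = 21.7429.

21.743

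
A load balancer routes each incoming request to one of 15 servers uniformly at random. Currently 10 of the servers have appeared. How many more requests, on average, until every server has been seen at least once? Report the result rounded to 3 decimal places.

34.250

The wait to go from k to k+1 distinct servers is geometric with mean 15/(15-k).
Sum over k = 10,...,14: E = 15/5 + 15/4 + 15/3 + 15/2 + 15/1 = 34.2500.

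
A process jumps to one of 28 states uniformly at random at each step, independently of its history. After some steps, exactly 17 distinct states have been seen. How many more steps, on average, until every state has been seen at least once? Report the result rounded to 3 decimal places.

With k distinct states already seen, the next new one takes an expected 28/(28-k) steps.
Sum over k = 17,...,27: E = 28/11 + 28/10 + 28/9 + ... + 28/2 + 28/1 = 84.5566.

84.557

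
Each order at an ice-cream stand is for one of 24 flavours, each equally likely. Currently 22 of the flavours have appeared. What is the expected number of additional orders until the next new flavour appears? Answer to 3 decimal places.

Each order yields a new flavour with probability (24-22)/24 = 2/24, so the wait is geometric with mean 24/2.
E = 24/2 = 12.0000.

12.000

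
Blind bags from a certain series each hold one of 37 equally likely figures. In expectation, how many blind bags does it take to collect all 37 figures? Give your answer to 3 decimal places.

155.459

Split into phases: going from k distinct to k+1 distinct takes on average 37/(37-k) blind bags.
E[T] = 37/37 + 37/36 + 37/35 + ... + 37/2 + 37/1 = 37·H_{37}.
H_{37} = 4.2016, so E[T] = 155.4587.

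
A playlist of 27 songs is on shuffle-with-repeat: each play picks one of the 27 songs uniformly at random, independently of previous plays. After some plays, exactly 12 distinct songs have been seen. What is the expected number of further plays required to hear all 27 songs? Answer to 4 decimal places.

89.5922

From k distinct to k+1 distinct takes on average 27/(27-k) plays.
Sum over k = 12,...,26: E = 27/15 + 27/14 + 27/13 + ... + 27/2 + 27/1 = 89.59218.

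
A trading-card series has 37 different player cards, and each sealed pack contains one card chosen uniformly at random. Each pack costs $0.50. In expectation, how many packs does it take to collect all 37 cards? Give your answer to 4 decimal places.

155.4587

After k distinct cards have appeared, the next pack gives a new one with probability (37-k)/37, so the expected wait for the (k+1)-th is 37/(37-k).
E[T] = 37/37 + 37/36 + 37/35 + ... + 37/2 + 37/1 = 37·H_{37}.
H_{37} = 4.20159, so E[T] = 155.45869.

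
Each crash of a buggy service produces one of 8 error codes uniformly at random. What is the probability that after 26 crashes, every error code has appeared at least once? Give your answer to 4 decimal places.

By inclusion–exclusion over which error codes are missing,
P(all seen) = Σ_{j=0}^{8} (-1)^j C(8,j)((8-j)/8)^26
= 1.00000 - 0.24848 + 0.01580 - 0.00028 + 0.00000 - 0.00000 + 0.00000 - 0.00000 + 0.00000
= 0.76704.

0.7670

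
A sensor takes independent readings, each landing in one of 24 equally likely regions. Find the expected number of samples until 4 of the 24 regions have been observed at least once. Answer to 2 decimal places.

Going from k to k+1 distinct takes a geometric number of samples with mean 24/(24-k).
Sum over k = 0,...,3: E = 24/24 + 24/23 + 24/22 + 24/21 = 4.277.

4.28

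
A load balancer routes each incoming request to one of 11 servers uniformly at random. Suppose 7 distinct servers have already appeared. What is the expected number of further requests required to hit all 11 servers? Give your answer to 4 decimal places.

22.9167

The wait to go from k to k+1 distinct servers is geometric with mean 11/(11-k).
Sum over k = 7,...,10: E = 11/4 + 11/3 + 11/2 + 11/1 = 22.91667.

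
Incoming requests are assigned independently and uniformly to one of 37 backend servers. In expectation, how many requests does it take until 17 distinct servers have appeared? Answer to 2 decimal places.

22.34

With k distinct servers already seen, the next new one arrives after an expected 37/(37-k) requests.
Sum over k = 0,...,16: E = 37/37 + 37/36 + 37/35 + ... + 37/22 + 37/21 = 22.342.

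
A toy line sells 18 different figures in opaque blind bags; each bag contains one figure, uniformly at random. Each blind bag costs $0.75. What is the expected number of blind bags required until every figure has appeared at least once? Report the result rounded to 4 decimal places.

After k distinct figures have appeared, the next blind bag gives a new one with probability (18-k)/18, so the expected wait for the (k+1)-th is 18/(18-k).
E[T] = 18/18 + 18/17 + 18/16 + ... + 18/2 + 18/1 = 18·H_{18}.
H_{18} = 3.49511, so E[T] = 62.91195.

62.9119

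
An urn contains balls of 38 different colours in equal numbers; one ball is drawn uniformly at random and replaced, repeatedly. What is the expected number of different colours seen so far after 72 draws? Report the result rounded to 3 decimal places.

For each colour, P(seen in 72 draws) = 1 - (37/38)^72 = 0.8534.
By linearity of expectation, E[distinct seen] = 38·(1 - (37/38)^72) = 32.4296.

32.430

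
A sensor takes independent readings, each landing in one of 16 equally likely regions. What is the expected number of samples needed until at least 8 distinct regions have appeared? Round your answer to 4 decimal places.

10.6059

With k distinct regions already seen, the next new one arrives after an expected 16/(16-k) samples.
Sum over k = 0,...,7: E = 16/16 + 16/15 + 16/14 + ... + 16/10 + 16/9 = 10.60595.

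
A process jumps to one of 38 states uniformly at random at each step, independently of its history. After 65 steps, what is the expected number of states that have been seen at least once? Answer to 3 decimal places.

31.286

For each state, P(seen in 65 steps) = 1 - (37/38)^65 = 0.8233.
By linearity of expectation, E[distinct seen] = 38·(1 - (37/38)^65) = 31.2863.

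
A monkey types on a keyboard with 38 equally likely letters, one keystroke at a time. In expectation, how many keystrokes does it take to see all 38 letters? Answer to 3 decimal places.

160.660

The wait to go from k to k+1 distinct letters is geometric with mean 38/(38-k).
E[T] = 38/38 + 38/37 + 38/36 + ... + 38/2 + 38/1 = 38·H_{38}.
H_{38} = 4.2279, so E[T] = 160.6603.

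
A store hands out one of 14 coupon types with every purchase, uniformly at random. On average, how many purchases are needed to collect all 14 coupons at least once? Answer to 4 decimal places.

The wait to go from k to k+1 distinct coupons is geometric with mean 14/(14-k).
E[T] = 14/14 + 14/13 + 14/12 + ... + 14/2 + 14/1 = 14·H_{14}.
H_{14} = 3.25156, so E[T] = 45.52187.

45.5219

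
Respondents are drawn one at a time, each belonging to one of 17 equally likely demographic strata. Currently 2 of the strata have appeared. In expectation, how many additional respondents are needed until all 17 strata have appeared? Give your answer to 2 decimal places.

With k distinct strata already seen, the next new one takes an expected 17/(17-k) respondents.
Sum over k = 2,...,16: E = 17/15 + 17/14 + 17/13 + ... + 17/2 + 17/1 = 56.410.

56.41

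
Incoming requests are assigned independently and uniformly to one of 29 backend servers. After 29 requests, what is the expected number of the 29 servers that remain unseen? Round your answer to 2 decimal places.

10.48

For each server, P(unseen after 29) = (28/29)^29 = 0.361.
By linearity of expectation, E[unseen] = 29·(28/29)^29 = 10.482.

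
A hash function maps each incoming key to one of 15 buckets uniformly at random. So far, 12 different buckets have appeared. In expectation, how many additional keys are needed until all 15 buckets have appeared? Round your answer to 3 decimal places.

27.500

From k distinct to k+1 distinct takes on average 15/(15-k) keys.
Sum over k = 12,...,14: E = 15/3 + 15/2 + 15/1 = 27.5000.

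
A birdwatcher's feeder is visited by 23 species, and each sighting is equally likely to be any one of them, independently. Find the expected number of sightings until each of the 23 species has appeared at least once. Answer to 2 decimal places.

85.89

The wait to go from k to k+1 distinct species is geometric with mean 23/(23-k).
E[T] = 23/23 + 23/22 + 23/21 + ... + 23/2 + 23/1 = 23·H_{23}.
H_{23} = 3.734, so E[T] = 85.889.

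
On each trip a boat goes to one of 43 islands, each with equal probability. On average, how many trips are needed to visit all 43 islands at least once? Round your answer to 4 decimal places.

Split into phases: going from k distinct to k+1 distinct takes on average 43/(43-k) trips.
E[T] = 43/43 + 43/42 + 43/41 + ... + 43/2 + 43/1 = 43·H_{43}.
H_{43} = 4.35000, so E[T] = 187.04994.

187.0499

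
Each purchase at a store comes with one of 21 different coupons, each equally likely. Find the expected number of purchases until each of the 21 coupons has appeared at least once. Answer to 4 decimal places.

76.5525

After k distinct coupons have appeared, the next purchase gives a new one with probability (21-k)/21, so the expected wait for the (k+1)-th is 21/(21-k).
E[T] = 21/21 + 21/20 + 21/19 + ... + 21/2 + 21/1 = 21·H_{21}.
H_{21} = 3.64536, so E[T] = 76.55253.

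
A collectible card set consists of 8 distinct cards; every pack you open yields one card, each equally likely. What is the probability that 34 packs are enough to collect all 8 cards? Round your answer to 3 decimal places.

0.916

Let A_i be the event that card i is missing after 34 packs. By inclusion–exclusion on the A_i,
P(all seen) = Σ_{j=0}^{8} (-1)^j C(8,j)((8-j)/8)^34
= 1.0000 - 0.0854 + 0.0016 - 0.0000 + 0.0000 - 0.0000 + 0.0000 - 0.0000 + 0.0000
= 0.9162.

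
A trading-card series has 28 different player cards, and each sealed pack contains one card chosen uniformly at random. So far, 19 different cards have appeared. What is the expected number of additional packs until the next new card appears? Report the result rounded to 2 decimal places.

The number of packs until the next new card is geometric with success probability 9/28, so its mean is 28/9.
E = 28/9 = 3.111.

3.11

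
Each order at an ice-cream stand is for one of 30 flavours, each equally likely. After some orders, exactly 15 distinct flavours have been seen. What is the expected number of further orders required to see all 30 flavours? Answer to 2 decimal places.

99.55

From k distinct to k+1 distinct takes on average 30/(30-k) orders.
Sum over k = 15,...,29: E = 30/15 + 30/14 + 30/13 + ... + 30/2 + 30/1 = 99.547.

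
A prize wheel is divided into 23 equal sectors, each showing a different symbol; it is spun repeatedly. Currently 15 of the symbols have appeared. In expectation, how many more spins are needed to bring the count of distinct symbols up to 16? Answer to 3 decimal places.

With k distinct symbols already seen, the next new one takes an expected 23/(23-k) spins.
Only the k = 15 term is needed: E = 23/8 = 2.8750.

2.875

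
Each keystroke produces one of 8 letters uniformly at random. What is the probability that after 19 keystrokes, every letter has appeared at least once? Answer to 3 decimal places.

Let A_i be the event that letter i is missing after 19 keystrokes. By inclusion–exclusion on the A_i,
P(all seen) = Σ_{j=0}^{8} (-1)^j C(8,j)((8-j)/8)^19
= 1.0000 - 0.6328 + 0.1184 - 0.0074 + 0.0001 - 0.0000 + 0.0000 - 0.0000 + 0.0000
= 0.4783.

0.478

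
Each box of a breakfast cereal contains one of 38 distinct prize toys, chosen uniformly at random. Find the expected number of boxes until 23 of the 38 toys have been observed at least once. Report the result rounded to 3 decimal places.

34.568

With k distinct toys already seen, the next new one arrives after an expected 38/(38-k) boxes.
Sum over k = 0,...,22: E = 38/38 + 38/37 + 38/36 + ... + 38/17 + 38/16 = 34.5676.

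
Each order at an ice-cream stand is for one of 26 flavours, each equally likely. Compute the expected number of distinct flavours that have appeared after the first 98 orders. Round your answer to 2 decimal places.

25.44

For each flavour, P(seen in 98 orders) = 1 - (25/26)^98 = 0.979.
By linearity of expectation, E[distinct seen] = 26·(1 - (25/26)^98) = 25.443.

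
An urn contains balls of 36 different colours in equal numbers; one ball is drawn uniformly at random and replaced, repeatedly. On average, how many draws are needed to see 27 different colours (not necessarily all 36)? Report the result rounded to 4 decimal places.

48.4413

Going from k to k+1 distinct takes a geometric number of draws with mean 36/(36-k).
Sum over k = 0,...,26: E = 36/36 + 36/35 + 36/34 + ... + 36/11 + 36/10 = 48.44127.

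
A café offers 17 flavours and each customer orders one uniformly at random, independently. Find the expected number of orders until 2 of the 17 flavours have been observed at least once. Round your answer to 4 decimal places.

2.0625

Going from k to k+1 distinct takes a geometric number of orders with mean 17/(17-k).
Sum over k = 0,...,1: E = 17/17 + 17/16 = 2.06250.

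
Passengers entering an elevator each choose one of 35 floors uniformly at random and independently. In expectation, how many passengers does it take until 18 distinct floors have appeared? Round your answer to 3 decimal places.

24.753

Going from k to k+1 distinct takes a geometric number of passengers with mean 35/(35-k).
Sum over k = 0,...,17: E = 35/35 + 35/34 + 35/33 + ... + 35/19 + 35/18 = 24.7530.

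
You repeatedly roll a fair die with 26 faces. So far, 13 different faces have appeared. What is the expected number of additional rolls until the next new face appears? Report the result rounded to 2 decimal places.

2.00

Each roll yields a new face with probability (26-13)/26 = 13/26, so the wait is geometric with mean 26/13.
E = 26/13 = 2.000.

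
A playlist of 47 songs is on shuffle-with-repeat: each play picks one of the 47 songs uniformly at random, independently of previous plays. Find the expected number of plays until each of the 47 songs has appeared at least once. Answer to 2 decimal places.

208.58

The wait to go from k to k+1 distinct songs is geometric with mean 47/(47-k).
E[T] = 47/47 + 47/46 + 47/45 + ... + 47/2 + 47/1 = 47·H_{47}.
H_{47} = 4.438, so E[T] = 208.584.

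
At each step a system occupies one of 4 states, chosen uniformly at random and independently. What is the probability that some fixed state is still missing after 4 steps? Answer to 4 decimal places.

0.3164

On each step the fixed state fails to appear with probability 3/4.
P(still missing after 4) = (3/4)^4 = 0.31641.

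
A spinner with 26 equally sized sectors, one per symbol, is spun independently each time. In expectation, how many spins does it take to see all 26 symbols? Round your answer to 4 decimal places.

100.2149

After k distinct symbols have appeared, the next spin gives a new one with probability (26-k)/26, so the expected wait for the (k+1)-th is 26/(26-k).
E[T] = 26/26 + 26/25 + 26/24 + ... + 26/2 + 26/1 = 26·H_{26}.
H_{26} = 3.85442, so E[T] = 100.21491.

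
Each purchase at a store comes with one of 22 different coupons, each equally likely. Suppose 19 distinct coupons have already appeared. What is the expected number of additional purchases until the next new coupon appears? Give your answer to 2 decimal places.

7.33

Each purchase yields a new coupon with probability (22-19)/22 = 3/22, so the wait is geometric with mean 22/3.
E = 22/3 = 7.333.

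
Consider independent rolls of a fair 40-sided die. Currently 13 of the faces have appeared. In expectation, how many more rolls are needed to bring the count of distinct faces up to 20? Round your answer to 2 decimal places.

From k distinct to k+1 distinct takes on average 40/(40-k) rolls.
Sum over k = 13,...,19: E = 40/27 + 40/26 + 40/25 + ... + 40/22 + 40/21 = 11.749.

11.75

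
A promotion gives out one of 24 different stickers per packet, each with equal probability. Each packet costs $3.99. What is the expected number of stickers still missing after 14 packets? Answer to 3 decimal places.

For each sticker, P(unseen after 14) = (23/24)^14 = 0.5511.
By linearity of expectation, E[unseen] = 24·(23/24)^14 = 13.2265.

13.226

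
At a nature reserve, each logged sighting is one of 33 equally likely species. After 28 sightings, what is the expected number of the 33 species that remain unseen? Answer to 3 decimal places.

For each species, P(unseen after 28) = (32/33)^28 = 0.4225.
By linearity of expectation, E[unseen] = 33·(32/33)^28 = 13.9419.

13.942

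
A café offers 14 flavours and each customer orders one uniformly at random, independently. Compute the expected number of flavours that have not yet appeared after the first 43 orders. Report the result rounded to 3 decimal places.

0.578

For each flavour, P(unseen after 43) = (13/14)^43 = 0.0413.
By linearity of expectation, E[unseen] = 14·(13/14)^43 = 0.5783.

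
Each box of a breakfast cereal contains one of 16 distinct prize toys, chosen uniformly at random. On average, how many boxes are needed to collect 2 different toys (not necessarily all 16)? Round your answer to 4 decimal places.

2.0667

Going from k to k+1 distinct takes a geometric number of boxes with mean 16/(16-k).
Sum over k = 0,...,1: E = 16/16 + 16/15 = 2.06667.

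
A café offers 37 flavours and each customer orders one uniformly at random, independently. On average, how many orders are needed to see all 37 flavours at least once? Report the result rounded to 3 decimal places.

155.459

The wait to go from k to k+1 distinct flavours is geometric with mean 37/(37-k).
E[T] = 37/37 + 37/36 + 37/35 + ... + 37/2 + 37/1 = 37·H_{37}.
H_{37} = 4.2016, so E[T] = 155.4587.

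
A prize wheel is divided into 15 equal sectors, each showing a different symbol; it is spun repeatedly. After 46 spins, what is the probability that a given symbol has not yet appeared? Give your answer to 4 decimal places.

Each spin misses the fixed symbol with probability (15-1)/15 = 14/15, independently.
P(still missing after 46) = (14/15)^46 = 0.04185.

0.0418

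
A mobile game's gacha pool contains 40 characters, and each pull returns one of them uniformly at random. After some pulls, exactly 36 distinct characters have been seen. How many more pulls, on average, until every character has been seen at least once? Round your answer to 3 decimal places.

The wait to go from k to k+1 distinct characters is geometric with mean 40/(40-k).
Sum over k = 36,...,39: E = 40/4 + 40/3 + 40/2 + 40/1 = 83.3333.

83.333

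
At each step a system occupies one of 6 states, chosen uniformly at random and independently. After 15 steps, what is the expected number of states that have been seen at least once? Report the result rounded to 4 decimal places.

For each state, P(seen in 15 steps) = 1 - (5/6)^15 = 0.93509.
By linearity of expectation, E[distinct seen] = 6·(1 - (5/6)^15) = 5.61057.

5.6106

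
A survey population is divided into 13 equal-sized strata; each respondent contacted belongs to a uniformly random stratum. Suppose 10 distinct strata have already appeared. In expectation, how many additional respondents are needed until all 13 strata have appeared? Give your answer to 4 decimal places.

From k distinct to k+1 distinct takes on average 13/(13-k) respondents.
Sum over k = 10,...,12: E = 13/3 + 13/2 + 13/1 = 23.83333.

23.8333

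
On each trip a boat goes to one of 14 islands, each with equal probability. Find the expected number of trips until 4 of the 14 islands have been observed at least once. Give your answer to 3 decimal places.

Going from k to k+1 distinct takes a geometric number of trips with mean 14/(14-k).
Sum over k = 0,...,3: E = 14/14 + 14/13 + 14/12 + 14/11 = 4.5163.

4.516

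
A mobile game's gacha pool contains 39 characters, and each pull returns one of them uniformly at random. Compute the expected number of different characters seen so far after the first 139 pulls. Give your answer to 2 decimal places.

For each character, P(seen in 139 pulls) = 1 - (38/39)^139 = 0.973.
By linearity of expectation, E[distinct seen] = 39·(1 - (38/39)^139) = 37.946.

37.95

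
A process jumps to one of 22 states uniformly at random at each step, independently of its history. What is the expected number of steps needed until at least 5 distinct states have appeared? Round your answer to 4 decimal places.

Going from k to k+1 distinct takes a geometric number of steps with mean 22/(22-k).
Sum over k = 0,...,4: E = 22/22 + 22/21 + 22/20 + 22/19 + 22/18 = 5.52774.

5.5277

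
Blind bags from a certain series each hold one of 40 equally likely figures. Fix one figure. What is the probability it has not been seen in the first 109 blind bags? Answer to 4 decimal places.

Each blind bag misses the fixed figure with probability (40-1)/40 = 39/40, independently.
P(still missing after 109) = (39/40)^109 = 0.06331.

0.0633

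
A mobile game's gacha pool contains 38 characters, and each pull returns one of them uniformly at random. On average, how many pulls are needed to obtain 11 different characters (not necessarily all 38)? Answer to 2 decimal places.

12.78

Going from k to k+1 distinct takes a geometric number of pulls with mean 38/(38-k).
Sum over k = 0,...,10: E = 38/38 + 38/37 + 38/36 + ... + 38/29 + 38/28 = 12.785.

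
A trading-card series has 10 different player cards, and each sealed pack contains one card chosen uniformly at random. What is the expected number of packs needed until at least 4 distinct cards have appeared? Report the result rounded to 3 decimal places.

4.790

With k distinct cards already seen, the next new one arrives after an expected 10/(10-k) packs.
Sum over k = 0,...,3: E = 10/10 + 10/9 + 10/8 + 10/7 = 4.7897.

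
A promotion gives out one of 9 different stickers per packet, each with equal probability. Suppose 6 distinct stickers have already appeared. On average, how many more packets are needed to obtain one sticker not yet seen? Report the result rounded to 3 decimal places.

3.000

The number of packets until the next new sticker is geometric with success probability 3/9, so its mean is 9/3.
E = 9/3 = 3.0000.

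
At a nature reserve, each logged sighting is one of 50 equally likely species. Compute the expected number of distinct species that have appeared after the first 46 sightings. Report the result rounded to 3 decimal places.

For each species, P(seen in 46 sightings) = 1 - (49/50)^46 = 0.6052.
By linearity of expectation, E[distinct seen] = 50·(1 - (49/50)^46) = 30.2590.

30.259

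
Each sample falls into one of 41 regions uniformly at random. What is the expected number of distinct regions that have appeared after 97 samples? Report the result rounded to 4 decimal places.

For each region, P(seen in 97 samples) = 1 - (40/41)^97 = 0.90884.
By linearity of expectation, E[distinct seen] = 41·(1 - (40/41)^97) = 37.26261.

37.2626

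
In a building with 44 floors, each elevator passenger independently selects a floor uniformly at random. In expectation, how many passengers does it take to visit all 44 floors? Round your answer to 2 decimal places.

Split into phases: going from k distinct to k+1 distinct takes on average 44/(44-k) passengers.
E[T] = 44/44 + 44/43 + 44/42 + ... + 44/2 + 44/1 = 44·H_{44}.
H_{44} = 4.373, so E[T] = 192.400.

192.40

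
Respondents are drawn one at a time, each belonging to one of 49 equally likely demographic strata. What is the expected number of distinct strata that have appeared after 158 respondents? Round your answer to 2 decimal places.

For each stratum, P(seen in 158 respondents) = 1 - (48/49)^158 = 0.962.
By linearity of expectation, E[distinct seen] = 49·(1 - (48/49)^158) = 47.115.

47.11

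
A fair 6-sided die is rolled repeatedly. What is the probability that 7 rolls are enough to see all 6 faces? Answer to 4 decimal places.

0.0540

Let A_i be the event that face i is missing after 7 rolls. By inclusion–exclusion on the A_i,
P(all seen) = Σ_{j=0}^{6} (-1)^j C(6,j)((6-j)/6)^7
= 1.00000 - 1.67449 + 0.87791 - 0.15625 + 0.00686 - 0.00002 + 0.00000
= 0.05401.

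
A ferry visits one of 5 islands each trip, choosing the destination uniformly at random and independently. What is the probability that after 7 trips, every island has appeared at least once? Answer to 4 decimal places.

By inclusion–exclusion over which islands are missing,
P(all seen) = Σ_{j=0}^{5} (-1)^j C(5,j)((5-j)/5)^7
= 1.00000 - 1.04858 + 0.27994 - 0.01638 + 0.00006 - 0.00000
= 0.21504.

0.2150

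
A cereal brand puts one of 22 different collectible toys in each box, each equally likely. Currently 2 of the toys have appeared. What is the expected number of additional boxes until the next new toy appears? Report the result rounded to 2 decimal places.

The number of boxes until the next new toy is geometric with success probability 20/22, so its mean is 22/20.
E = 22/20 = 1.100.

1.10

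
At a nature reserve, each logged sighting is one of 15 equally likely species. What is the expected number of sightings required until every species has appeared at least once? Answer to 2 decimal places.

49.77

The wait to go from k to k+1 distinct species is geometric with mean 15/(15-k).
E[T] = 15/15 + 15/14 + 15/13 + ... + 15/2 + 15/1 = 15·H_{15}.
H_{15} = 3.318, so E[T] = 49.773.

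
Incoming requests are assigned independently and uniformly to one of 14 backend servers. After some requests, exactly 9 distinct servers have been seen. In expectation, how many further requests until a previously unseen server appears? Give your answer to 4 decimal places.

2.8000

The number of requests until the next new server is geometric with success probability 5/14, so its mean is 14/5.
E = 14/5 = 2.80000.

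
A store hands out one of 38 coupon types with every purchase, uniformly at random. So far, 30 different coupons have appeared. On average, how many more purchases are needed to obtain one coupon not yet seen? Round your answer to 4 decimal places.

4.7500

Each purchase yields a new coupon with probability (38-30)/38 = 8/38, so the wait is geometric with mean 38/8.
E = 38/8 = 4.75000.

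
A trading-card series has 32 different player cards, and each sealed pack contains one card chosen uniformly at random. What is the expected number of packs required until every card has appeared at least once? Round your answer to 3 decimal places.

129.872

Split into phases: going from k distinct to k+1 distinct takes on average 32/(32-k) packs.
E[T] = 32/32 + 32/31 + 32/30 + ... + 32/2 + 32/1 = 32·H_{32}.
H_{32} = 4.0585, so E[T] = 129.8718.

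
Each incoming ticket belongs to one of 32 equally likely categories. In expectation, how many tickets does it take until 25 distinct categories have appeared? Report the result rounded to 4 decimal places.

46.9004

Going from k to k+1 distinct takes a geometric number of tickets with mean 32/(32-k).
Sum over k = 0,...,24: E = 32/32 + 32/31 + 32/30 + ... + 32/9 + 32/8 = 46.90042.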